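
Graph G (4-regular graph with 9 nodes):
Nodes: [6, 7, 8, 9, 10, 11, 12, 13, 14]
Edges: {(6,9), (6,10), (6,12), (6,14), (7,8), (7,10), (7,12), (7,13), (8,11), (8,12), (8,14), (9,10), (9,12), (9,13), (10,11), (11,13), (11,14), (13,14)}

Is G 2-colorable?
The clique on vertices [6, 9, 10] has size 3 > 2, so it alone needs 3 colors.

No, G is not 2-colorable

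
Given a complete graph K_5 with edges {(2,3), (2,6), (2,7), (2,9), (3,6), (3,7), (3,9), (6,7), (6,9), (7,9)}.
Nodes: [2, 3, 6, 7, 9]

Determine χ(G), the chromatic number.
Clique number ω(G) = 5 (lower bound: χ ≥ ω).
The clique on [2, 3, 6, 7, 9] has size 5, forcing χ ≥ 5, and the coloring below uses 5 colors, so χ(G) = 5.
A valid 5-coloring: color 1: [6]; color 2: [7]; color 3: [9]; color 4: [2]; color 5: [3].

χ(G) = 5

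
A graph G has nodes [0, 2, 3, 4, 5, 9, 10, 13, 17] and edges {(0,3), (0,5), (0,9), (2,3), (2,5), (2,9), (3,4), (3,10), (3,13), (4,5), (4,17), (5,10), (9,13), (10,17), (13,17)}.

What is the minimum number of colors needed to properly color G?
χ(G) = 2

Clique number ω(G) = 2 (lower bound: χ ≥ ω).
The graph is bipartite (no odd cycle), so 2 colors suffice: χ(G) = 2.
A valid 2-coloring: color 1: [3, 5, 9, 17]; color 2: [0, 2, 4, 10, 13].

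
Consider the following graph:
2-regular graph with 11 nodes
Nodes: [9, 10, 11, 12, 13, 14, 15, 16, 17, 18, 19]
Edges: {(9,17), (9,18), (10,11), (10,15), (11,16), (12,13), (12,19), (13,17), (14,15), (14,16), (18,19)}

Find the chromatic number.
χ(G) = 3

Clique number ω(G) = 2 (lower bound: χ ≥ ω).
Odd cycle [10, 15, 14, 16, 11] needs 3 colors (χ ≥ 3).
The coloring below uses 3 colors, so χ(G) = 3.
A valid 3-coloring: color 1: [9, 10, 13, 16, 19]; color 2: [11, 12, 15, 17, 18]; color 3: [14].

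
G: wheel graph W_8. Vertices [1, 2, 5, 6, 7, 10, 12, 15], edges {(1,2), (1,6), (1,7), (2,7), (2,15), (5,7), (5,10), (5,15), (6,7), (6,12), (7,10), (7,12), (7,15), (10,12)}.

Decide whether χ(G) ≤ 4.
A valid 4-coloring: color 1: [7]; color 2: [1, 10, 15]; color 3: [2, 5, 12]; color 4: [6].
(χ(G) = 4 ≤ 4.)

Yes, G is 4-colorable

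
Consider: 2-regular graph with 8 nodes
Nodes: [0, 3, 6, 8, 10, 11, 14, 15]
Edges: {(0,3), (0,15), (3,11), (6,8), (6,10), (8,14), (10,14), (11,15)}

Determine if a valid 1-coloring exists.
No, G is not 1-colorable

Edge (0,3) forces its endpoints to differ, so 1 color is not enough.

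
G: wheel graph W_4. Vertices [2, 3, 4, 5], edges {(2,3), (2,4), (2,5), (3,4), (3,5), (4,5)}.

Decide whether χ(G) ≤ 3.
No, G is not 3-colorable

The clique on vertices [2, 3, 4, 5] has size 4 > 3, so it alone needs 4 colors.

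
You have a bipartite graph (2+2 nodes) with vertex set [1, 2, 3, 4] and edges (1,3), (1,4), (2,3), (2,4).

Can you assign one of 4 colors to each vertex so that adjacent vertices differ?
A valid 4-coloring: color 1: [3, 4]; color 2: [1, 2].
(χ(G) = 2 ≤ 4.)

Yes, G is 4-colorable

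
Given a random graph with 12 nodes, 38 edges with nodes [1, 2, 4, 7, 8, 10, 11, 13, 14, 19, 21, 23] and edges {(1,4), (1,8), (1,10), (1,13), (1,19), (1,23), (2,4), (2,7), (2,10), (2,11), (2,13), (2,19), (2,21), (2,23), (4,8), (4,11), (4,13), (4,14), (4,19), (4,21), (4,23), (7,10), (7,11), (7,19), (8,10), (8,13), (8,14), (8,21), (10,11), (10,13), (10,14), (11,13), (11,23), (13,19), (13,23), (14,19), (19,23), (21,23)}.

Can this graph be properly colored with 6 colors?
A valid 6-coloring: color 1: [4, 10]; color 2: [7, 13, 14, 21]; color 3: [1, 2]; color 4: [8, 23]; color 5: [11, 19].
(χ(G) = 5 ≤ 6.)

Yes, G is 6-colorable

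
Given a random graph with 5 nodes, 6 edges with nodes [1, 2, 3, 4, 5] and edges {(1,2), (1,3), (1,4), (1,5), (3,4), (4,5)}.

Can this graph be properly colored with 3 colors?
A valid 3-coloring: color 1: [1]; color 2: [2, 4]; color 3: [3, 5].
(χ(G) = 3 ≤ 3.)

Yes, G is 3-colorable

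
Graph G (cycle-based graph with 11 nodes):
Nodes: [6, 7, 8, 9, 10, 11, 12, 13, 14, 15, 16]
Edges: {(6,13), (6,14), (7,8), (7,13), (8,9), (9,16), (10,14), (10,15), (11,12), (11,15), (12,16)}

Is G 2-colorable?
No, G is not 2-colorable

Odd cycle [15, 11, 12, 16, 9, 8, 7, 13, 6, 14, 10] needs 3 colors (χ ≥ 3).
Hence χ(G) ≥ 3 > 2, so no proper 2-coloring exists.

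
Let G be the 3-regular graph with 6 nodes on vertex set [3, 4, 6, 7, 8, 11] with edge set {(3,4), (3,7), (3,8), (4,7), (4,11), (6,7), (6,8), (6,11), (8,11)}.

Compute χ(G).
Clique number ω(G) = 3 (lower bound: χ ≥ ω).
The clique on [6, 8, 11] has size 3, forcing χ ≥ 3, and the coloring below uses 3 colors, so χ(G) = 3.
A valid 3-coloring: color 1: [7, 8]; color 2: [3, 11]; color 3: [4, 6].

χ(G) = 3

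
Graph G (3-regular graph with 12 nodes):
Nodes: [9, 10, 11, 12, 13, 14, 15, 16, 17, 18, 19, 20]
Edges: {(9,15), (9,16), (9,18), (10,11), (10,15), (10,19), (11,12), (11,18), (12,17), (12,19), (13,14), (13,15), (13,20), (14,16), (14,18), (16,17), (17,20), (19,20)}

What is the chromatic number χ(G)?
χ(G) = 3

Clique number ω(G) = 2 (lower bound: χ ≥ ω).
Odd cycle [14, 16, 9, 15, 13] needs 3 colors (χ ≥ 3).
The coloring below uses 3 colors, so χ(G) = 3.
A valid 3-coloring: color 1: [9, 11, 13, 17, 19]; color 2: [10, 12, 16, 18, 20]; color 3: [14, 15].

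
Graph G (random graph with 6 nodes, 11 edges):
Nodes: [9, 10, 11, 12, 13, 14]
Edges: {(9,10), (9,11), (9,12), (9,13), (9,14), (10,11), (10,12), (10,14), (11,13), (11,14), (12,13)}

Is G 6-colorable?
A valid 6-coloring: color 1: [9]; color 2: [10, 13]; color 3: [11, 12]; color 4: [14].
(χ(G) = 4 ≤ 6.)

Yes, G is 6-colorable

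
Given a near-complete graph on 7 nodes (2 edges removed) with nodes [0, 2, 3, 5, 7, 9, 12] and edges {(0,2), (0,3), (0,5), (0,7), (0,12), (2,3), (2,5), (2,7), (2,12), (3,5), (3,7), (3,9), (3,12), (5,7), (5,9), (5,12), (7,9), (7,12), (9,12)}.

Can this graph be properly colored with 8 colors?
Yes, G is 8-colorable

A valid 8-coloring: color 1: [12]; color 2: [7]; color 3: [5]; color 4: [3]; color 5: [0, 9]; color 6: [2].
(χ(G) = 6 ≤ 8.)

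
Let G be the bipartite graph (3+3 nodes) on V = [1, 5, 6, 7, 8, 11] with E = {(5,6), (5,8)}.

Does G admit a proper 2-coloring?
A valid 2-coloring: color 1: [1, 5, 7, 11]; color 2: [6, 8].
(χ(G) = 2 ≤ 2.)

Yes, G is 2-colorable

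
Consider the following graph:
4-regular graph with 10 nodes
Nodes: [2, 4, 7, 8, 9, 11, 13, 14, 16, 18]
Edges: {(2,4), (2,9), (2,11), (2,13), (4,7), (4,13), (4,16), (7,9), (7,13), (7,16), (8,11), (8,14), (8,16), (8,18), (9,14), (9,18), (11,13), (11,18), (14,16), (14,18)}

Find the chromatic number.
χ(G) = 4

Clique number ω(G) = 3 (lower bound: χ ≥ ω).
Suppose a proper 3-coloring c exists. The clique [2, 4, 13] takes 3 distinct colors; by symmetry let c(2) = 1, c(4) = 2, c(13) = 3.
- Vertex 7: neighbors [4, 13] already have colors [2, 3] ⇒ c(7) = 1.
- Vertex 11: neighbors [2, 13] already have colors [1, 3] ⇒ c(11) = 2.
- Vertex 16: neighbors [7, 4] already have colors [1, 2] ⇒ c(16) = 3.
- Vertex 8: neighbors [11, 16] already have colors [2, 3] ⇒ c(8) = 1.
- Vertex 14: neighbors [8, 16] already have colors [1, 3] ⇒ c(14) = 2.
- Vertex 9: neighbors [2, 14] already have colors [1, 2] ⇒ c(9) = 3.
- Vertex 18: neighbors [8, 11, 9] already have colors [1, 2, 3] — all 3 colors blocked. Contradiction.
The forced assignments end in a contradiction, so G has no proper 3-coloring (χ ≥ 4).
The coloring below uses 4 colors, so χ(G) = 4.
A valid 4-coloring: color 1: [13, 16, 18]; color 2: [2, 7, 8]; color 3: [4, 9, 11]; color 4: [14].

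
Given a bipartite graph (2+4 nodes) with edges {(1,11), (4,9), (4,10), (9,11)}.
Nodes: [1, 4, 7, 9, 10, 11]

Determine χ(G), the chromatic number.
χ(G) = 2

Clique number ω(G) = 2 (lower bound: χ ≥ ω).
The graph is bipartite (no odd cycle), so 2 colors suffice: χ(G) = 2.
A valid 2-coloring: color 1: [4, 7, 11]; color 2: [1, 9, 10].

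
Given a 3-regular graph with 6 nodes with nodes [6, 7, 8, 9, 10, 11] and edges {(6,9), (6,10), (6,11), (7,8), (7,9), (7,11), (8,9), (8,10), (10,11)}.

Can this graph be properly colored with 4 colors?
Yes, G is 4-colorable

A valid 4-coloring: color 1: [8, 11]; color 2: [9, 10]; color 3: [6, 7].
(χ(G) = 3 ≤ 4.)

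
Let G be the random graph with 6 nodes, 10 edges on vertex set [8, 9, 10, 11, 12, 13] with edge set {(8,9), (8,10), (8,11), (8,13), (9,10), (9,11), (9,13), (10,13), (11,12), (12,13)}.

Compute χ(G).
Clique number ω(G) = 4 (lower bound: χ ≥ ω).
The clique on [8, 9, 10, 13] has size 4, forcing χ ≥ 4, and the coloring below uses 4 colors, so χ(G) = 4.
A valid 4-coloring: color 1: [9, 12]; color 2: [8]; color 3: [11, 13]; color 4: [10].

χ(G) = 4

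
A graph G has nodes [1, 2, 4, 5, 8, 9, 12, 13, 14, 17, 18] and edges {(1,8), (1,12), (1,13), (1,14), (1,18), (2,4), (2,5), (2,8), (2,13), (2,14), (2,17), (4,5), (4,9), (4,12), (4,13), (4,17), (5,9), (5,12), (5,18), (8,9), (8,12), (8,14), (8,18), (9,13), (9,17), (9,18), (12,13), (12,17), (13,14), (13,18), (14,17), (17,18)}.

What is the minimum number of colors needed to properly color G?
Clique number ω(G) = 3 (lower bound: χ ≥ ω).
Odd cycle [1, 18, 9, 4, 12] needs 3 colors (χ ≥ 3).
Vertex 13 is adjacent to every vertex of [1, 4, 9, 12, 18], which already need 3 colors among themselves, so 13 needs a new color (χ ≥ 4).
The coloring below uses 4 colors, so χ(G) = 4.
A valid 4-coloring: color 1: [5, 8, 13, 17]; color 2: [4, 14, 18]; color 3: [2, 9, 12]; color 4: [1].

χ(G) = 4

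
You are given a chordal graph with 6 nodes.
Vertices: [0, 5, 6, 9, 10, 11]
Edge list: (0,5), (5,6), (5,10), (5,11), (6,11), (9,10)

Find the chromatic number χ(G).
Clique number ω(G) = 3 (lower bound: χ ≥ ω).
The clique on [5, 6, 11] has size 3, forcing χ ≥ 3, and the coloring below uses 3 colors, so χ(G) = 3.
A valid 3-coloring: color 1: [5, 9]; color 2: [0, 6, 10]; color 3: [11].

χ(G) = 3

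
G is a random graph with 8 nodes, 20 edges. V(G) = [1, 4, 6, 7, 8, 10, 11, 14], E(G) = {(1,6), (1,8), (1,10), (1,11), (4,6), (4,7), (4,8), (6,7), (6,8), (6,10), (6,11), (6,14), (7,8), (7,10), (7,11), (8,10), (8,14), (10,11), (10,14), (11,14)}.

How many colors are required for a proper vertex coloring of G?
Clique number ω(G) = 4 (lower bound: χ ≥ ω).
The clique on [1, 6, 8, 10] has size 4, forcing χ ≥ 4, and the coloring below uses 4 colors, so χ(G) = 4.
A valid 4-coloring: color 1: [6]; color 2: [8, 11]; color 3: [4, 10]; color 4: [1, 7, 14].

χ(G) = 4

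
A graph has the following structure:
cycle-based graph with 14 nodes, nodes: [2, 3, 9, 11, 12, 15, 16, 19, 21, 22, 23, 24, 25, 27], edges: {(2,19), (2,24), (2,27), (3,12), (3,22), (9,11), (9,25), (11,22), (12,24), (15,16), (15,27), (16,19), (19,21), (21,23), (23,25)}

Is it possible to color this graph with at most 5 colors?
Yes, G is 5-colorable

A valid 5-coloring: color 1: [2, 9, 12, 16, 22, 23]; color 2: [3, 11, 15, 19, 24, 25]; color 3: [21, 27].
(χ(G) = 3 ≤ 5.)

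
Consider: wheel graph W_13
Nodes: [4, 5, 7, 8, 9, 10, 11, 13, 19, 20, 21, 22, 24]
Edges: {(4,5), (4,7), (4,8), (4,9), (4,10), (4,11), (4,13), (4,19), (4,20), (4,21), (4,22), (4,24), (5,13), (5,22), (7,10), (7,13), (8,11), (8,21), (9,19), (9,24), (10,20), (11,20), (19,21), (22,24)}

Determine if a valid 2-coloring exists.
No, G is not 2-colorable

The clique on vertices [4, 5, 13] has size 3 > 2, so it alone needs 3 colors.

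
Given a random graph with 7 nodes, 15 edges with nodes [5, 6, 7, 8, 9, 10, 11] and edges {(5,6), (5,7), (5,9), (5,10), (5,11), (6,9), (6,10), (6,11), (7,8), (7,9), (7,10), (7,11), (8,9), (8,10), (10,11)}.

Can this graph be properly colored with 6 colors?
A valid 6-coloring: color 1: [6, 7]; color 2: [9, 10]; color 3: [5, 8]; color 4: [11].
(χ(G) = 4 ≤ 6.)

Yes, G is 6-colorable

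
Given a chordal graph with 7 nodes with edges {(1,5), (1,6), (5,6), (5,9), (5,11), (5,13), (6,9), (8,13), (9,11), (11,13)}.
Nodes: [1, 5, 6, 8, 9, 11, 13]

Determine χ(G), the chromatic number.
χ(G) = 3

Clique number ω(G) = 3 (lower bound: χ ≥ ω).
The clique on [5, 9, 11] has size 3, forcing χ ≥ 3, and the coloring below uses 3 colors, so χ(G) = 3.
A valid 3-coloring: color 1: [5, 8]; color 2: [1, 9, 13]; color 3: [6, 11].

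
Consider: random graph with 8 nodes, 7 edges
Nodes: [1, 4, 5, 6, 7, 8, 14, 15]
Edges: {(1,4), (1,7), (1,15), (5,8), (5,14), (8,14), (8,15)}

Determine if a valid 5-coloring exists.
A valid 5-coloring: color 1: [1, 6, 8]; color 2: [4, 5, 7, 15]; color 3: [14].
(χ(G) = 3 ≤ 5.)

Yes, G is 5-colorable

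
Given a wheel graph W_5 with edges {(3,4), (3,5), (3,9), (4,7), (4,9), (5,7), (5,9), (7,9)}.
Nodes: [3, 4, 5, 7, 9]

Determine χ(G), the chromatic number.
Clique number ω(G) = 3 (lower bound: χ ≥ ω).
The clique on [3, 4, 9] has size 3, forcing χ ≥ 3, and the coloring below uses 3 colors, so χ(G) = 3.
A valid 3-coloring: color 1: [9]; color 2: [4, 5]; color 3: [3, 7].

χ(G) = 3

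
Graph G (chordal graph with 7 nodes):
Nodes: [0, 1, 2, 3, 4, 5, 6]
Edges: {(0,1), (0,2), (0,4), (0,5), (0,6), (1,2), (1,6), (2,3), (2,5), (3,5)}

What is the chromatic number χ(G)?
Clique number ω(G) = 3 (lower bound: χ ≥ ω).
The clique on [0, 1, 2] has size 3, forcing χ ≥ 3, and the coloring below uses 3 colors, so χ(G) = 3.
A valid 3-coloring: color 1: [0, 3]; color 2: [2, 4, 6]; color 3: [1, 5].

χ(G) = 3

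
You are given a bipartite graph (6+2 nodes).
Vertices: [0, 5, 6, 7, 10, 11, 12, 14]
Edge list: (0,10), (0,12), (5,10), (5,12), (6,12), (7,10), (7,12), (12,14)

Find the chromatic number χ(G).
Clique number ω(G) = 2 (lower bound: χ ≥ ω).
The graph is bipartite (no odd cycle), so 2 colors suffice: χ(G) = 2.
A valid 2-coloring: color 1: [10, 11, 12]; color 2: [0, 5, 6, 7, 14].

χ(G) = 2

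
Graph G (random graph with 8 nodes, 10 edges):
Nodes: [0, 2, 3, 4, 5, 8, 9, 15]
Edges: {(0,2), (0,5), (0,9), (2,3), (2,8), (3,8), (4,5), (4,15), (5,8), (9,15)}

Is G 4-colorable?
A valid 4-coloring: color 1: [2, 5, 9]; color 2: [0, 3, 15]; color 3: [4, 8].
(χ(G) = 3 ≤ 4.)

Yes, G is 4-colorable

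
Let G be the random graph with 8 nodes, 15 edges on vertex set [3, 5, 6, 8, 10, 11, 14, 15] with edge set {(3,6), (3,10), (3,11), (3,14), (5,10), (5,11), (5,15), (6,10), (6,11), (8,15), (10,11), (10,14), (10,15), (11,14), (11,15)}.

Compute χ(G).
χ(G) = 4

Clique number ω(G) = 4 (lower bound: χ ≥ ω).
The clique on [3, 10, 11, 14] has size 4, forcing χ ≥ 4, and the coloring below uses 4 colors, so χ(G) = 4.
A valid 4-coloring: color 1: [8, 11]; color 2: [10]; color 3: [3, 15]; color 4: [5, 6, 14].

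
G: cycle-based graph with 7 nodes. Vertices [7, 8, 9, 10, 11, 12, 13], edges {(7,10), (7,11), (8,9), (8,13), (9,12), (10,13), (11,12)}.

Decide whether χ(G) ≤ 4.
Yes, G is 4-colorable

A valid 4-coloring: color 1: [9, 10, 11]; color 2: [7, 12, 13]; color 3: [8].
(χ(G) = 3 ≤ 4.)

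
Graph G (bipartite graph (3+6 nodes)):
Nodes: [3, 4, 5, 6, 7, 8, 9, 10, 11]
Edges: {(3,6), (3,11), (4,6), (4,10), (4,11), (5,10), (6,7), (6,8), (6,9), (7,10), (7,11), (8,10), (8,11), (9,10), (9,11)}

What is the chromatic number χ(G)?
Clique number ω(G) = 2 (lower bound: χ ≥ ω).
The graph is bipartite (no odd cycle), so 2 colors suffice: χ(G) = 2.
A valid 2-coloring: color 1: [6, 10, 11]; color 2: [3, 4, 5, 7, 8, 9].

χ(G) = 2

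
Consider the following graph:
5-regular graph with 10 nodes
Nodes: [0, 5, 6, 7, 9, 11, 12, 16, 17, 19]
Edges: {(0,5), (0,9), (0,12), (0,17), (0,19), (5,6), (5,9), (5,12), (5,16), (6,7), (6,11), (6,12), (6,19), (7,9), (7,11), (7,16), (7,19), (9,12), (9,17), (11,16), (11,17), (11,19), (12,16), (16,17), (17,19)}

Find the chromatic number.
Clique number ω(G) = 4 (lower bound: χ ≥ ω).
The clique on [0, 5, 9, 12] has size 4, forcing χ ≥ 4, and the coloring below uses 4 colors, so χ(G) = 4.
A valid 4-coloring: color 1: [0, 11]; color 2: [6, 9, 16]; color 3: [12, 19]; color 4: [5, 7, 17].

χ(G) = 4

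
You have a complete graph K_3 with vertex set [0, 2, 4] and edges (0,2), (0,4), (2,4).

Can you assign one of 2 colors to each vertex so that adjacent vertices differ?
No, G is not 2-colorable

The clique on vertices [0, 2, 4] has size 3 > 2, so it alone needs 3 colors.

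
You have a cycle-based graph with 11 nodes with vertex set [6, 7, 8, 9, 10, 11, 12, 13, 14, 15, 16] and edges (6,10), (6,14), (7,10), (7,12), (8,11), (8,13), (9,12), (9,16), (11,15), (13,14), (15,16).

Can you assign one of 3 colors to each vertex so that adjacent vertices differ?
A valid 3-coloring: color 1: [10, 11, 12, 13, 16]; color 2: [7, 8, 9, 14, 15]; color 3: [6].
(χ(G) = 3 ≤ 3.)

Yes, G is 3-colorable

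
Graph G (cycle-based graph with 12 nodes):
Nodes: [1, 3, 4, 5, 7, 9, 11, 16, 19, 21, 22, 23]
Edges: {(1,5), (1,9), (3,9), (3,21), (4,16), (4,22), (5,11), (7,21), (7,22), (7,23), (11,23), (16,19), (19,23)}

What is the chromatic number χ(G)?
χ(G) = 2

Clique number ω(G) = 2 (lower bound: χ ≥ ω).
The graph is bipartite (no odd cycle), so 2 colors suffice: χ(G) = 2.
A valid 2-coloring: color 1: [1, 3, 4, 7, 11, 19]; color 2: [5, 9, 16, 21, 22, 23].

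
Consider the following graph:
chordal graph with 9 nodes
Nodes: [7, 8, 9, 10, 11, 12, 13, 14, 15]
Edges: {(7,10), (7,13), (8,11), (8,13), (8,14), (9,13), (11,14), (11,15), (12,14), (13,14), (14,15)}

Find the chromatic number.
χ(G) = 3

Clique number ω(G) = 3 (lower bound: χ ≥ ω).
The clique on [8, 11, 14] has size 3, forcing χ ≥ 3, and the coloring below uses 3 colors, so χ(G) = 3.
A valid 3-coloring: color 1: [7, 9, 14]; color 2: [10, 11, 12, 13]; color 3: [8, 15].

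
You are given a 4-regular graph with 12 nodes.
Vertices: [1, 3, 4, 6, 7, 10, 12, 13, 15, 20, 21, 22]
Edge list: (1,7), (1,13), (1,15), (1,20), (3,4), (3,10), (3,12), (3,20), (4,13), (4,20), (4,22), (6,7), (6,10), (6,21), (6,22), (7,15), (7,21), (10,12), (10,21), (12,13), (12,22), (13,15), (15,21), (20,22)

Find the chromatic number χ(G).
χ(G) = 3

Clique number ω(G) = 3 (lower bound: χ ≥ ω).
The clique on [1, 13, 15] has size 3, forcing χ ≥ 3, and the coloring below uses 3 colors, so χ(G) = 3.
A valid 3-coloring: color 1: [7, 10, 13, 20]; color 2: [1, 3, 21, 22]; color 3: [4, 6, 12, 15].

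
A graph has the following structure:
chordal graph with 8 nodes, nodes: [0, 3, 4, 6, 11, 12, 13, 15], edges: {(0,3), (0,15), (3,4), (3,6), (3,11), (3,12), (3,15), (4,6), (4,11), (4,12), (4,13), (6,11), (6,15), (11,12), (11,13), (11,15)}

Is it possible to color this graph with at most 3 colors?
The clique on vertices [3, 4, 11, 12] has size 4 > 3, so it alone needs 4 colors.

No, G is not 3-colorable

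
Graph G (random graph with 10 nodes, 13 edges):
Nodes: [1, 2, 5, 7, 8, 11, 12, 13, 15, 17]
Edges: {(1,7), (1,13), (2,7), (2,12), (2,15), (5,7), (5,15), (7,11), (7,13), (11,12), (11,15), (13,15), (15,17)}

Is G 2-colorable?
No, G is not 2-colorable

The clique on vertices [1, 7, 13] has size 3 > 2, so it alone needs 3 colors.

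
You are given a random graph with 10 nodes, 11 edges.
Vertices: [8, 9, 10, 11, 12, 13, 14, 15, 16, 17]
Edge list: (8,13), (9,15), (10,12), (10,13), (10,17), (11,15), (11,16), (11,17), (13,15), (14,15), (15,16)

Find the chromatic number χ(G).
χ(G) = 3

Clique number ω(G) = 3 (lower bound: χ ≥ ω).
The clique on [11, 15, 16] has size 3, forcing χ ≥ 3, and the coloring below uses 3 colors, so χ(G) = 3.
A valid 3-coloring: color 1: [8, 10, 15]; color 2: [9, 11, 12, 13, 14]; color 3: [16, 17].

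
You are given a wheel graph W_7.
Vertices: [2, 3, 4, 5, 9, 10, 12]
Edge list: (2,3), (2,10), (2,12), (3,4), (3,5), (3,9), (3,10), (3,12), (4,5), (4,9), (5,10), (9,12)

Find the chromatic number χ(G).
Clique number ω(G) = 3 (lower bound: χ ≥ ω).
The clique on [3, 4, 9] has size 3, forcing χ ≥ 3, and the coloring below uses 3 colors, so χ(G) = 3.
A valid 3-coloring: color 1: [3]; color 2: [4, 10, 12]; color 3: [2, 5, 9].

χ(G) = 3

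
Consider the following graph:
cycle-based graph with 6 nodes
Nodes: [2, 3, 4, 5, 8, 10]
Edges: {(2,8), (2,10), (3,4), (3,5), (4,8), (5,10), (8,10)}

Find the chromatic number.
χ(G) = 3

Clique number ω(G) = 3 (lower bound: χ ≥ ω).
The clique on [2, 8, 10] has size 3, forcing χ ≥ 3, and the coloring below uses 3 colors, so χ(G) = 3.
A valid 3-coloring: color 1: [3, 8]; color 2: [4, 10]; color 3: [2, 5].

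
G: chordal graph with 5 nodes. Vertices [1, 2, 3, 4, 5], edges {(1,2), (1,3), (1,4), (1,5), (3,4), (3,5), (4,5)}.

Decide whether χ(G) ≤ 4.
Yes, G is 4-colorable

A valid 4-coloring: color 1: [1]; color 2: [2, 5]; color 3: [3]; color 4: [4].
(χ(G) = 4 ≤ 4.)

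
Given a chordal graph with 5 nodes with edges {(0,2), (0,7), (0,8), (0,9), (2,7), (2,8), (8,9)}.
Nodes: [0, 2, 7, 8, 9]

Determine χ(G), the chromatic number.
Clique number ω(G) = 3 (lower bound: χ ≥ ω).
The clique on [0, 8, 9] has size 3, forcing χ ≥ 3, and the coloring below uses 3 colors, so χ(G) = 3.
A valid 3-coloring: color 1: [0]; color 2: [2, 9]; color 3: [7, 8].

χ(G) = 3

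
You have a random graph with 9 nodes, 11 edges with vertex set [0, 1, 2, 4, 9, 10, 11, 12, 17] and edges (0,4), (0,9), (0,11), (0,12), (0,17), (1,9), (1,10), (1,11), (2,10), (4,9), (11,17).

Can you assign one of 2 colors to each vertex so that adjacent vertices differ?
No, G is not 2-colorable

The clique on vertices [0, 11, 17] has size 3 > 2, so it alone needs 3 colors.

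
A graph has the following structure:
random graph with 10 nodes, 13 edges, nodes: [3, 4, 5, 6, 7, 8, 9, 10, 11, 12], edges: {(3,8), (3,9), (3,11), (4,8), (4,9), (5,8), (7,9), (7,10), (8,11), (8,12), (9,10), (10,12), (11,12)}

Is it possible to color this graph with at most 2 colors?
No, G is not 2-colorable

The clique on vertices [7, 9, 10] has size 3 > 2, so it alone needs 3 colors.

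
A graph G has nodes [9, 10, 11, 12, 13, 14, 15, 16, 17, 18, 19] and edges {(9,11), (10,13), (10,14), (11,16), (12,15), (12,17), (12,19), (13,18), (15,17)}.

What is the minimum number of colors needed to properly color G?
Clique number ω(G) = 3 (lower bound: χ ≥ ω).
The clique on [12, 15, 17] has size 3, forcing χ ≥ 3, and the coloring below uses 3 colors, so χ(G) = 3.
A valid 3-coloring: color 1: [11, 12, 13, 14]; color 2: [9, 10, 15, 16, 18, 19]; color 3: [17].

χ(G) = 3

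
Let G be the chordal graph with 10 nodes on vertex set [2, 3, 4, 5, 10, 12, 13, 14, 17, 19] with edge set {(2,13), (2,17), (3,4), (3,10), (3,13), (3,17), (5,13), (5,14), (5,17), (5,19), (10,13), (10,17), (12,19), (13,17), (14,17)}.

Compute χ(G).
χ(G) = 4

Clique number ω(G) = 4 (lower bound: χ ≥ ω).
The clique on [3, 10, 13, 17] has size 4, forcing χ ≥ 4, and the coloring below uses 4 colors, so χ(G) = 4.
A valid 4-coloring: color 1: [4, 17, 19]; color 2: [12, 13, 14]; color 3: [2, 3, 5]; color 4: [10].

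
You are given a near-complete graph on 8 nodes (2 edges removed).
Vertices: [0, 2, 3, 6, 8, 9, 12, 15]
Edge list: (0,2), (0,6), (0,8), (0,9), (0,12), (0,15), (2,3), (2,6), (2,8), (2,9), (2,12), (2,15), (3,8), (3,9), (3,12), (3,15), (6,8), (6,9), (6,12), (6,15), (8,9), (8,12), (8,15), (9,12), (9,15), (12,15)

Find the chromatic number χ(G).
Clique number ω(G) = 7 (lower bound: χ ≥ ω).
The clique on [0, 2, 6, 8, 9, 12, 15] has size 7, forcing χ ≥ 7, and the coloring below uses 7 colors, so χ(G) = 7.
A valid 7-coloring: color 1: [9]; color 2: [8]; color 3: [15]; color 4: [12]; color 5: [2]; color 6: [3, 6]; color 7: [0].

χ(G) = 7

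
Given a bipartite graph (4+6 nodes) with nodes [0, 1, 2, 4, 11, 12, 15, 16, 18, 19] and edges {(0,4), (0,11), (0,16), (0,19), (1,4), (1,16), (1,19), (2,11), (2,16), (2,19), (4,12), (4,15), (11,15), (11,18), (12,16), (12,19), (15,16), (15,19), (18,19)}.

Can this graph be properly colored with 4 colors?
A valid 4-coloring: color 1: [4, 11, 16, 19]; color 2: [0, 1, 2, 12, 15, 18].
(χ(G) = 2 ≤ 4.)

Yes, G is 4-colorable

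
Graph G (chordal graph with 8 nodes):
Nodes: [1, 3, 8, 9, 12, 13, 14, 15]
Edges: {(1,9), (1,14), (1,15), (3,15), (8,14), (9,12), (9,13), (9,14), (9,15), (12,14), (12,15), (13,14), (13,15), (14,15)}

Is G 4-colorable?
A valid 4-coloring: color 1: [8, 15]; color 2: [3, 14]; color 3: [9]; color 4: [1, 12, 13].
(χ(G) = 4 ≤ 4.)

Yes, G is 4-colorable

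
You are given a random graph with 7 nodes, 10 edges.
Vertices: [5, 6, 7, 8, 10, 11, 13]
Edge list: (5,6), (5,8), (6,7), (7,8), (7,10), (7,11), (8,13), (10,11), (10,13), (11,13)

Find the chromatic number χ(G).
χ(G) = 3

Clique number ω(G) = 3 (lower bound: χ ≥ ω).
The clique on [10, 11, 13] has size 3, forcing χ ≥ 3, and the coloring below uses 3 colors, so χ(G) = 3.
A valid 3-coloring: color 1: [5, 7, 13]; color 2: [6, 8, 11]; color 3: [10].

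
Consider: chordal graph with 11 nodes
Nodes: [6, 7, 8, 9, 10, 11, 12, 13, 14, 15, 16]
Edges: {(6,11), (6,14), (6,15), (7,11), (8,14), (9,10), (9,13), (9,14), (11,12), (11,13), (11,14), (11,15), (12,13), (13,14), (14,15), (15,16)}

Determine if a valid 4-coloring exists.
A valid 4-coloring: color 1: [8, 9, 11, 16]; color 2: [7, 10, 12, 14]; color 3: [13, 15]; color 4: [6].
(χ(G) = 4 ≤ 4.)

Yes, G is 4-colorable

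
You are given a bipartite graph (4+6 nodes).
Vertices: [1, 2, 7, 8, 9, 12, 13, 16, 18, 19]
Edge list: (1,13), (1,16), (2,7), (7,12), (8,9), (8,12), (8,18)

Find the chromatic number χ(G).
χ(G) = 2

Clique number ω(G) = 2 (lower bound: χ ≥ ω).
The graph is bipartite (no odd cycle), so 2 colors suffice: χ(G) = 2.
A valid 2-coloring: color 1: [1, 7, 8, 19]; color 2: [2, 9, 12, 13, 16, 18].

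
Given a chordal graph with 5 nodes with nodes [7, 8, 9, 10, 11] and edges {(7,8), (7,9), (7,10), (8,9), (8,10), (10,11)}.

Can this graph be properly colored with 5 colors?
Yes, G is 5-colorable

A valid 5-coloring: color 1: [7, 11]; color 2: [8]; color 3: [9, 10].
(χ(G) = 3 ≤ 5.)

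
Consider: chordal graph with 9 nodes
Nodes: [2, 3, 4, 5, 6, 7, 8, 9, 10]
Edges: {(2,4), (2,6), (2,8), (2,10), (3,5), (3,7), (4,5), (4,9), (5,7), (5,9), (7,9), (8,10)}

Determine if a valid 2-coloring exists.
The clique on vertices [2, 8, 10] has size 3 > 2, so it alone needs 3 colors.

No, G is not 2-colorable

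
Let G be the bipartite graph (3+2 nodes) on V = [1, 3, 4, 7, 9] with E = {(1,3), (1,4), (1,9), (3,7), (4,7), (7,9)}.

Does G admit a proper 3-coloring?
Yes, G is 3-colorable

A valid 3-coloring: color 1: [1, 7]; color 2: [3, 4, 9].
(χ(G) = 2 ≤ 3.)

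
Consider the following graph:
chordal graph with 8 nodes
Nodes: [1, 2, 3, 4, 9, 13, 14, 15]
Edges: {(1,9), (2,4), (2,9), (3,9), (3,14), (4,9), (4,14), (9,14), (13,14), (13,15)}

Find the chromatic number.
Clique number ω(G) = 3 (lower bound: χ ≥ ω).
The clique on [3, 9, 14] has size 3, forcing χ ≥ 3, and the coloring below uses 3 colors, so χ(G) = 3.
A valid 3-coloring: color 1: [9, 13]; color 2: [1, 2, 14, 15]; color 3: [3, 4].

χ(G) = 3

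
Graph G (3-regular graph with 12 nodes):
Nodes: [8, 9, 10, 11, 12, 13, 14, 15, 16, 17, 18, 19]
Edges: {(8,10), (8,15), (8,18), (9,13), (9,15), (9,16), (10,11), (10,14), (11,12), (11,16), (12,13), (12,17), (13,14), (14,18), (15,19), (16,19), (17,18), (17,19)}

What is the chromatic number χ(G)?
Clique number ω(G) = 2 (lower bound: χ ≥ ω).
Odd cycle [18, 17, 12, 13, 14] needs 3 colors (χ ≥ 3).
The coloring below uses 3 colors, so χ(G) = 3.
A valid 3-coloring: color 1: [8, 9, 12, 14, 19]; color 2: [11, 13, 15, 18]; color 3: [10, 16, 17].

χ(G) = 3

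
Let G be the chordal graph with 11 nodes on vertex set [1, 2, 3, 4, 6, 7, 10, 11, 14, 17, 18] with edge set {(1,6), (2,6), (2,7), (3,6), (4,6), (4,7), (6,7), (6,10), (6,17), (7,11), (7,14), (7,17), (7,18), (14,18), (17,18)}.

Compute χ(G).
χ(G) = 3

Clique number ω(G) = 3 (lower bound: χ ≥ ω).
The clique on [7, 17, 18] has size 3, forcing χ ≥ 3, and the coloring below uses 3 colors, so χ(G) = 3.
A valid 3-coloring: color 1: [6, 11, 18]; color 2: [1, 3, 7, 10]; color 3: [2, 4, 14, 17].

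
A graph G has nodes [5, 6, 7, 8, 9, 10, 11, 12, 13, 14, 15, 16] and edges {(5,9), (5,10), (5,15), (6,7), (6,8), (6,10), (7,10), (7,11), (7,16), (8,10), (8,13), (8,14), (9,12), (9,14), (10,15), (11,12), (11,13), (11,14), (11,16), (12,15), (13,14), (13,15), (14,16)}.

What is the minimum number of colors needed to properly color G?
Clique number ω(G) = 3 (lower bound: χ ≥ ω).
Suppose a proper 3-coloring c exists. The clique [5, 10, 15] takes 3 distinct colors; by symmetry let c(5) = 1, c(10) = 2, c(15) = 3.
- Vertex 7: neighbors [10] already have colors [2]; try each remaining color.
- Case c(7) = 1:
  - Vertex 6: neighbors [7, 10] already have colors [1, 2] ⇒ c(6) = 3.
  - Vertex 8: neighbors [10, 6] already have colors [2, 3] ⇒ c(8) = 1.
  - Vertex 13: neighbors [8, 15] already have colors [1, 3] ⇒ c(13) = 2.
  - Vertex 11: neighbors [7, 13] already have colors [1, 2] ⇒ c(11) = 3.
  - Vertex 14: neighbors [8, 13, 11] already have colors [1, 2, 3] — all 3 colors blocked. Contradiction.
- Case c(7) = 3:
  - Vertex 6: neighbors [10, 7] already have colors [2, 3] ⇒ c(6) = 1.
  - Vertex 8: neighbors [6, 10] already have colors [1, 2] ⇒ c(8) = 3.
  - Vertex 11: neighbors [7] already have colors [3]; try each remaining color.
  - Case c(11) = 1:
    - Vertex 14: neighbors [11, 8] already have colors [1, 3] ⇒ c(14) = 2.
    - Vertex 13: neighbors [11, 14, 8] already have colors [1, 2, 3] — all 3 colors blocked. Contradiction.
  - Case c(11) = 2:
    - Vertex 14: neighbors [11, 8] already have colors [2, 3] ⇒ c(14) = 1.
    - Vertex 13: neighbors [14, 11, 8] already have colors [1, 2, 3] — all 3 colors blocked. Contradiction.
Every case ends in a contradiction, so G has no proper 3-coloring (χ ≥ 4).
The coloring below uses 4 colors, so χ(G) = 4.
A valid 4-coloring: color 1: [8, 9, 11, 15]; color 2: [5, 7, 12, 14]; color 3: [10, 13, 16]; color 4: [6].

χ(G) = 4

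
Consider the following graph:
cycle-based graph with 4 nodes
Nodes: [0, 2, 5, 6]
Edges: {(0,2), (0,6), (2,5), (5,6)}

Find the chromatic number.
Clique number ω(G) = 2 (lower bound: χ ≥ ω).
The graph is bipartite (no odd cycle), so 2 colors suffice: χ(G) = 2.
A valid 2-coloring: color 1: [0, 5]; color 2: [2, 6].

χ(G) = 2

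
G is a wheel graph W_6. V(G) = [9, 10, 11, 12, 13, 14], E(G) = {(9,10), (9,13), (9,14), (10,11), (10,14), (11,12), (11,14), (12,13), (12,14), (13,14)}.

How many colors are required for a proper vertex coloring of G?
Clique number ω(G) = 3 (lower bound: χ ≥ ω).
Odd cycle [10, 11, 12, 13, 9] needs 3 colors (χ ≥ 3).
Vertex 14 is adjacent to every vertex of [9, 10, 11, 12, 13], which already need 3 colors among themselves, so 14 needs a new color (χ ≥ 4).
The coloring below uses 4 colors, so χ(G) = 4.
A valid 4-coloring: color 1: [14]; color 2: [10, 13]; color 3: [9, 11]; color 4: [12].

χ(G) = 4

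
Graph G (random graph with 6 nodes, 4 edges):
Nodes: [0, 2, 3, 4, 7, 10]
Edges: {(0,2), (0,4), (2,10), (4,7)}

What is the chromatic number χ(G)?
χ(G) = 2

Clique number ω(G) = 2 (lower bound: χ ≥ ω).
The graph is bipartite (no odd cycle), so 2 colors suffice: χ(G) = 2.
A valid 2-coloring: color 1: [2, 3, 4]; color 2: [0, 7, 10].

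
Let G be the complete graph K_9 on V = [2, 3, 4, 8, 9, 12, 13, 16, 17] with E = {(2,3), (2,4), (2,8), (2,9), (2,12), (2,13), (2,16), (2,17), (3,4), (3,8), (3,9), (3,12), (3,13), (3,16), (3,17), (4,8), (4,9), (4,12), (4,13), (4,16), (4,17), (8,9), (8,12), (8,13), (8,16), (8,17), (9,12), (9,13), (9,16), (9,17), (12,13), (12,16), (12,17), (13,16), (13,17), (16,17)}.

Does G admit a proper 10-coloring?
Yes, G is 10-colorable

A valid 10-coloring: color 1: [3]; color 2: [8]; color 3: [9]; color 4: [2]; color 5: [17]; color 6: [13]; color 7: [16]; color 8: [12]; color 9: [4].
(χ(G) = 9 ≤ 10.)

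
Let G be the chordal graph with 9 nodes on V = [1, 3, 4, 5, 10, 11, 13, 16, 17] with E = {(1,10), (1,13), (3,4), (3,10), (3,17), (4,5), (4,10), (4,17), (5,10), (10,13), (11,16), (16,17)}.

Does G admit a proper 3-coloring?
Yes, G is 3-colorable

A valid 3-coloring: color 1: [10, 11, 17]; color 2: [1, 4, 16]; color 3: [3, 5, 13].
(χ(G) = 3 ≤ 3.)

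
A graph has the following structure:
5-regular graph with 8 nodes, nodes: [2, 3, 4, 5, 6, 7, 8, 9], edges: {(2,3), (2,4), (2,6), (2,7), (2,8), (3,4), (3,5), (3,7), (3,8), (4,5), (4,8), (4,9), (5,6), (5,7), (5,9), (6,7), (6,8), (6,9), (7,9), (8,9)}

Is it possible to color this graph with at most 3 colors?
No, G is not 3-colorable

The clique on vertices [5, 6, 7, 9] has size 4 > 3, so it alone needs 4 colors.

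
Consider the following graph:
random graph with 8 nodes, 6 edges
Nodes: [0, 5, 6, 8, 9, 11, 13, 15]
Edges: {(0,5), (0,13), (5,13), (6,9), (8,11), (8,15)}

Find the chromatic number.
Clique number ω(G) = 3 (lower bound: χ ≥ ω).
The clique on [0, 5, 13] has size 3, forcing χ ≥ 3, and the coloring below uses 3 colors, so χ(G) = 3.
A valid 3-coloring: color 1: [0, 8, 9]; color 2: [6, 11, 13, 15]; color 3: [5].

χ(G) = 3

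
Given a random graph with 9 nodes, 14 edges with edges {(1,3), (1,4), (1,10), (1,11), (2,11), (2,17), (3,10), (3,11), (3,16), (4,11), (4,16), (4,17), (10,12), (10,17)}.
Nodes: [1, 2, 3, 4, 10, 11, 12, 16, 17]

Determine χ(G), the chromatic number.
χ(G) = 3

Clique number ω(G) = 3 (lower bound: χ ≥ ω).
The clique on [1, 3, 10] has size 3, forcing χ ≥ 3, and the coloring below uses 3 colors, so χ(G) = 3.
A valid 3-coloring: color 1: [10, 11, 16]; color 2: [1, 12, 17]; color 3: [2, 3, 4].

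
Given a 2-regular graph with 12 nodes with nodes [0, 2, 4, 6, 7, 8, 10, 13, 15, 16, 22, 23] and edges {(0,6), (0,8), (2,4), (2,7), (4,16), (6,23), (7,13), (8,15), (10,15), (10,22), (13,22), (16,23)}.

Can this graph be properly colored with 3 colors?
A valid 3-coloring: color 1: [2, 6, 8, 10, 13, 16]; color 2: [0, 4, 7, 15, 22, 23].
(χ(G) = 2 ≤ 3.)

Yes, G is 3-colorable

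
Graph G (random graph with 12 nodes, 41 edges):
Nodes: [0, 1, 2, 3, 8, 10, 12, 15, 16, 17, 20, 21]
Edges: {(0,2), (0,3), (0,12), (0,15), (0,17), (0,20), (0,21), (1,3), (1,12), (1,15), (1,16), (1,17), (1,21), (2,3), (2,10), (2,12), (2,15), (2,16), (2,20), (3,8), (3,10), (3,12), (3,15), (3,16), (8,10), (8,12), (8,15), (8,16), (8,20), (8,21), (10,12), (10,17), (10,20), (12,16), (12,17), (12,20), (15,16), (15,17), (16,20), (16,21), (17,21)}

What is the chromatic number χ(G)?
Clique number ω(G) = 4 (lower bound: χ ≥ ω).
The clique on [3, 8, 12, 16] has size 4, forcing χ ≥ 4, and the coloring below uses 4 colors, so χ(G) = 4.
A valid 4-coloring: color 1: [12, 15, 21]; color 2: [3, 17, 20]; color 3: [0, 10, 16]; color 4: [1, 2, 8].

χ(G) = 4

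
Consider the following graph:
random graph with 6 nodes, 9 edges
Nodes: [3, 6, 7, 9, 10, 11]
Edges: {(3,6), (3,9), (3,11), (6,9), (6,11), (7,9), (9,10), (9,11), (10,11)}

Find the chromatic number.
Clique number ω(G) = 4 (lower bound: χ ≥ ω).
The clique on [3, 6, 9, 11] has size 4, forcing χ ≥ 4, and the coloring below uses 4 colors, so χ(G) = 4.
A valid 4-coloring: color 1: [9]; color 2: [7, 11]; color 3: [6, 10]; color 4: [3].

χ(G) = 4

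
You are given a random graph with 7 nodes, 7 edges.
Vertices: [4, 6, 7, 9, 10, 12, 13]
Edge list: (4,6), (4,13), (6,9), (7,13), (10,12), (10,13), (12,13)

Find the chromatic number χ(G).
Clique number ω(G) = 3 (lower bound: χ ≥ ω).
The clique on [10, 12, 13] has size 3, forcing χ ≥ 3, and the coloring below uses 3 colors, so χ(G) = 3.
A valid 3-coloring: color 1: [6, 13]; color 2: [4, 7, 9, 10]; color 3: [12].

χ(G) = 3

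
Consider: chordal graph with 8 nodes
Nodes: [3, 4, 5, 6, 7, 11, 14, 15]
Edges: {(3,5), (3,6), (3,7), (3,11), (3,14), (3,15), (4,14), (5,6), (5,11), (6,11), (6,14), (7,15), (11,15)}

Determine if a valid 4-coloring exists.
Yes, G is 4-colorable

A valid 4-coloring: color 1: [3, 4]; color 2: [6, 15]; color 3: [7, 11, 14]; color 4: [5].
(χ(G) = 4 ≤ 4.)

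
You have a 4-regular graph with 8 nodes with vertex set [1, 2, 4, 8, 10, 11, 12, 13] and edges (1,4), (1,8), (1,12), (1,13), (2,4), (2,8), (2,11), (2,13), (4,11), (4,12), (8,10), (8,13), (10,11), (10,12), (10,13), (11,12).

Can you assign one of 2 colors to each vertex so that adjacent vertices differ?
No, G is not 2-colorable

The clique on vertices [2, 4, 11] has size 3 > 2, so it alone needs 3 colors.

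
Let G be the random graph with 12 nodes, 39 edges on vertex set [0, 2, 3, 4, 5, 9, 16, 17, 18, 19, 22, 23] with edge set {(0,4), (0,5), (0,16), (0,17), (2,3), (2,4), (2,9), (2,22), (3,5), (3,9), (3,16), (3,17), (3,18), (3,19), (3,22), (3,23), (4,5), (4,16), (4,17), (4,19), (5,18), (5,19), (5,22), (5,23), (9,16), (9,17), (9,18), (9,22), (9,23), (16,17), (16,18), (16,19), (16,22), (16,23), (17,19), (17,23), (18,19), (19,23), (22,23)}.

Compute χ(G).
Clique number ω(G) = 5 (lower bound: χ ≥ ω).
The clique on [3, 9, 16, 17, 23] has size 5, forcing χ ≥ 5, and the coloring below uses 5 colors, so χ(G) = 5.
A valid 5-coloring: color 1: [3, 4]; color 2: [2, 5, 16]; color 3: [0, 9, 19]; color 4: [18, 23]; color 5: [17, 22].

χ(G) = 5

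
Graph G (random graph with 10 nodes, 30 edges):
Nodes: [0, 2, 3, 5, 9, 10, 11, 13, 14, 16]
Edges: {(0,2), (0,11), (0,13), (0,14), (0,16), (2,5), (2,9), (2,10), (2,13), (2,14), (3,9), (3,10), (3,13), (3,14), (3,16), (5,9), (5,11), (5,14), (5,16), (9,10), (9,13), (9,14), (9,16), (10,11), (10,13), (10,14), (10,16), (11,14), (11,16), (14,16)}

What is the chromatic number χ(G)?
Clique number ω(G) = 5 (lower bound: χ ≥ ω).
The clique on [3, 9, 10, 14, 16] has size 5, forcing χ ≥ 5, and the coloring below uses 5 colors, so χ(G) = 5.
A valid 5-coloring: color 1: [13, 14]; color 2: [0, 5, 10]; color 3: [2, 16]; color 4: [9, 11]; color 5: [3].

χ(G) = 5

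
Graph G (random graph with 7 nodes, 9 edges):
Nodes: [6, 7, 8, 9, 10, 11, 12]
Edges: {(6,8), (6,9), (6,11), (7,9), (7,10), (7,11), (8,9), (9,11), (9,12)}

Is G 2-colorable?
The clique on vertices [6, 8, 9] has size 3 > 2, so it alone needs 3 colors.

No, G is not 2-colorable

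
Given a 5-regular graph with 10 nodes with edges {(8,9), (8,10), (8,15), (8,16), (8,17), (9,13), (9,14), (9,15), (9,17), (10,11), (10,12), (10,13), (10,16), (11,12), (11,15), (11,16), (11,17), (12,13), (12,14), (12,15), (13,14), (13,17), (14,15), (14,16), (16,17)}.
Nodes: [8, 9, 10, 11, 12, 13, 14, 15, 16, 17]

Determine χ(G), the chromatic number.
Clique number ω(G) = 3 (lower bound: χ ≥ ω).
Odd cycle [8, 15, 14, 13, 17] needs 3 colors (χ ≥ 3).
Vertex 9 is adjacent to every vertex of [8, 13, 14, 15, 17], which already need 3 colors among themselves, so 9 needs a new color (χ ≥ 4).
The coloring below uses 4 colors, so χ(G) = 4.
A valid 4-coloring: color 1: [8, 11, 13]; color 2: [10, 15, 17]; color 3: [9, 12, 16]; color 4: [14].

χ(G) = 4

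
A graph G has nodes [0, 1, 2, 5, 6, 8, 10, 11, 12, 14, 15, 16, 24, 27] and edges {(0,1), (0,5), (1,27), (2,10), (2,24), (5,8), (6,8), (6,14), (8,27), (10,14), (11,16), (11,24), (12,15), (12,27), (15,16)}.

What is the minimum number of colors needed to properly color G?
χ(G) = 3

Clique number ω(G) = 2 (lower bound: χ ≥ ω).
Odd cycle [8, 6, 14, 10, 2, 24, 11, 16, 15, 12, 27] needs 3 colors (χ ≥ 3).
The coloring below uses 3 colors, so χ(G) = 3.
A valid 3-coloring: color 1: [0, 6, 10, 16, 24, 27]; color 2: [1, 2, 8, 11, 12, 14]; color 3: [5, 15].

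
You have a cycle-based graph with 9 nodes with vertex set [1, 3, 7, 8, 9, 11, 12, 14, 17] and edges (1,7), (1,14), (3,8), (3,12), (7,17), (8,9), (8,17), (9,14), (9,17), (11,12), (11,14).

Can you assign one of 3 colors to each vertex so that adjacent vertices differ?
Yes, G is 3-colorable

A valid 3-coloring: color 1: [3, 14, 17]; color 2: [1, 9, 12]; color 3: [7, 8, 11].
(χ(G) = 3 ≤ 3.)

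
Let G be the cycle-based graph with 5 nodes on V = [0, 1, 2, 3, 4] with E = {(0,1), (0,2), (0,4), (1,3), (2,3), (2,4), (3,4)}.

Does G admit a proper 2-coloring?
The clique on vertices [0, 2, 4] has size 3 > 2, so it alone needs 3 colors.

No, G is not 2-colorable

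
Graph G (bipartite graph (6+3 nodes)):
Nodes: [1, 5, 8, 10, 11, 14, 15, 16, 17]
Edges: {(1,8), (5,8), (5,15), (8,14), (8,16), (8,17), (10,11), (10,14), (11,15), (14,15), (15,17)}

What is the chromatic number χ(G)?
χ(G) = 2

Clique number ω(G) = 2 (lower bound: χ ≥ ω).
The graph is bipartite (no odd cycle), so 2 colors suffice: χ(G) = 2.
A valid 2-coloring: color 1: [8, 10, 15]; color 2: [1, 5, 11, 14, 16, 17].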